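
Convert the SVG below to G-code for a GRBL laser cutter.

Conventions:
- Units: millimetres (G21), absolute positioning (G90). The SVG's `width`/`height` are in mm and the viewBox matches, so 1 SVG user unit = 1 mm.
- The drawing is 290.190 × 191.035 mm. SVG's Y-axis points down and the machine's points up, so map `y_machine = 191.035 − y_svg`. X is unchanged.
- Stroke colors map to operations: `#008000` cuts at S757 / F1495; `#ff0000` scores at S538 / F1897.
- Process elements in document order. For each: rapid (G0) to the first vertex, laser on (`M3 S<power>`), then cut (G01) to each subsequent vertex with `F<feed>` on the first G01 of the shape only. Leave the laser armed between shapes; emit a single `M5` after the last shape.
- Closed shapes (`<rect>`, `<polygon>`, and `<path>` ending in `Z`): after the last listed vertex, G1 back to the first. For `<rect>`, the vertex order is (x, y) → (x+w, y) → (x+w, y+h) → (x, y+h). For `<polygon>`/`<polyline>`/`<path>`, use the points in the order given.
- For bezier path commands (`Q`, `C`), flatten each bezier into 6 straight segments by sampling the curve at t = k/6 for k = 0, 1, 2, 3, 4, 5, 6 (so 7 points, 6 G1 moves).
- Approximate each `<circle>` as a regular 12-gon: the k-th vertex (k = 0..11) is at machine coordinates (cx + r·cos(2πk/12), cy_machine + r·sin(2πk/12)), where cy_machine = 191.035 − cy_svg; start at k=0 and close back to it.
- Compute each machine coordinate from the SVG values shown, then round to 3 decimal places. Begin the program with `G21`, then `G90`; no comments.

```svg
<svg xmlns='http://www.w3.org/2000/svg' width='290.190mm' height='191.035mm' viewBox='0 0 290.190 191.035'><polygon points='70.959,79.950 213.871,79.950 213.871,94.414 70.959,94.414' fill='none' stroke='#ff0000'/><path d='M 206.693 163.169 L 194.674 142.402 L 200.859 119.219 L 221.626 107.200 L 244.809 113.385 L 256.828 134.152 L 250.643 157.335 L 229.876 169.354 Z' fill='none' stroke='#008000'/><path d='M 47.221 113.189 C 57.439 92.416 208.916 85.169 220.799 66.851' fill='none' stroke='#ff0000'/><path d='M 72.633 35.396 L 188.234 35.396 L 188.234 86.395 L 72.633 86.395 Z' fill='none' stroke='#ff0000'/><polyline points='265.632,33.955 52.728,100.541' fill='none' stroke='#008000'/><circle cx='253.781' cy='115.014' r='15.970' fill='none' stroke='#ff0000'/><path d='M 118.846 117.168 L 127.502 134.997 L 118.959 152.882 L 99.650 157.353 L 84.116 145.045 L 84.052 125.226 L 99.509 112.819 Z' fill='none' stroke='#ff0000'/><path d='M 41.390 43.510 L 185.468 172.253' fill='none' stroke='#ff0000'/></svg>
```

G21
G90
G0 X70.959 Y111.085
M3 S538
G01 X213.871 Y111.085 F1897
G01 X213.871 Y96.621
G01 X70.959 Y96.621
G01 X70.959 Y111.085
G0 X206.693 Y27.866
M3 S757
G01 X194.674 Y48.633 F1495
G01 X200.859 Y71.816
G01 X221.626 Y83.835
G01 X244.809 Y77.650
G01 X256.828 Y56.883
G01 X250.643 Y33.700
G01 X229.876 Y21.681
G01 X206.693 Y27.866
G0 X47.221 Y77.846
M3 S538
G01 X62.801 Y87.219 F1897
G01 X94.123 Y95.021
G01 X133.386 Y101.936
G01 X172.787 Y108.645
G01 X204.525 Y115.834
G01 X220.799 Y124.184
G0 X72.633 Y155.639
M3 S538
G01 X188.234 Y155.639 F1897
G01 X188.234 Y104.640
G01 X72.633 Y104.640
G01 X72.633 Y155.639
G0 X265.632 Y157.080
M3 S757
G01 X52.728 Y90.494 F1495
G0 X269.751 Y76.021
M3 S538
G01 X267.611 Y84.006 F1897
G01 X261.766 Y89.851
G01 X253.781 Y91.991
G01 X245.796 Y89.851
G01 X239.951 Y84.006
G01 X237.811 Y76.021
G01 X239.951 Y68.036
G01 X245.796 Y62.191
G01 X253.781 Y60.051
G01 X261.766 Y62.191
G01 X267.611 Y68.036
G01 X269.751 Y76.021
G0 X118.846 Y73.867
M3 S538
G01 X127.502 Y56.038 F1897
G01 X118.959 Y38.153
G01 X99.650 Y33.682
G01 X84.116 Y45.990
G01 X84.052 Y65.809
G01 X99.509 Y78.216
G01 X118.846 Y73.867
G0 X41.390 Y147.525
M3 S538
G01 X185.468 Y18.782 F1897
M5

Since the viewBox matches the mm dimensions, user units are millimetres directly. The only transform is the Y-flip y_m = 191.035 − y_svg.

Shape 1 is a rectangle drawn with `<polygon>`. Its stroke #ff0000 means score at S538, F1897. After flipping Y the toolpath is (70.959,111.085) → (213.871,111.085) → (213.871,96.621) → (70.959,96.621) → (70.959,111.085), returning to the start.

Shape 2 is a regular polygon drawn with `<path>`. Its stroke #008000 means cut at S757, F1495. After flipping Y the toolpath is (206.693,27.866) → (194.674,48.633) → (200.859,71.816) → (221.626,83.835) → (244.809,77.650) → (256.828,56.883) → (250.643,33.700) → (229.876,21.681) → (206.693,27.866), returning to the start.

Shape 3 is a cubic bezier drawn with `<path>`. Its stroke #ff0000 means score at S538, F1897. After flipping Y the toolpath is (47.221,77.846) → (62.801,87.219) → (94.123,95.021) → (133.386,101.936) → (172.787,108.645) → (204.525,115.834) → (220.799,124.184).

Shape 4 is a rectangle drawn with `<path>`. Its stroke #ff0000 means score at S538, F1897. After flipping Y the toolpath is (72.633,155.639) → (188.234,155.639) → (188.234,104.640) → (72.633,104.640) → (72.633,155.639), returning to the start.

Shape 5 is a line segment drawn with `<polyline>`. Its stroke #008000 means cut at S757, F1495. After flipping Y the toolpath is (265.632,157.080) → (52.728,90.494).

Shape 6 is a circle drawn with `<circle>`. Its stroke #ff0000 means score at S538, F1897. After flipping Y the toolpath is (269.751,76.021) → (267.611,84.006) → (261.766,89.851) → (253.781,91.991) → (245.796,89.851) → (239.951,84.006) → (237.811,76.021) → (239.951,68.036) → (245.796,62.191) → (253.781,60.051) → (261.766,62.191) → (267.611,68.036) → (269.751,76.021), returning to the start.

Shape 7 is a regular polygon drawn with `<path>`. Its stroke #ff0000 means score at S538, F1897. After flipping Y the toolpath is (118.846,73.867) → (127.502,56.038) → (118.959,38.153) → (99.650,33.682) → (84.116,45.990) → (84.052,65.809) → (99.509,78.216) → (118.846,73.867), returning to the start.

Shape 8 is a line segment drawn with `<path>`. Its stroke #ff0000 means score at S538, F1897. After flipping Y the toolpath is (41.390,147.525) → (185.468,18.782).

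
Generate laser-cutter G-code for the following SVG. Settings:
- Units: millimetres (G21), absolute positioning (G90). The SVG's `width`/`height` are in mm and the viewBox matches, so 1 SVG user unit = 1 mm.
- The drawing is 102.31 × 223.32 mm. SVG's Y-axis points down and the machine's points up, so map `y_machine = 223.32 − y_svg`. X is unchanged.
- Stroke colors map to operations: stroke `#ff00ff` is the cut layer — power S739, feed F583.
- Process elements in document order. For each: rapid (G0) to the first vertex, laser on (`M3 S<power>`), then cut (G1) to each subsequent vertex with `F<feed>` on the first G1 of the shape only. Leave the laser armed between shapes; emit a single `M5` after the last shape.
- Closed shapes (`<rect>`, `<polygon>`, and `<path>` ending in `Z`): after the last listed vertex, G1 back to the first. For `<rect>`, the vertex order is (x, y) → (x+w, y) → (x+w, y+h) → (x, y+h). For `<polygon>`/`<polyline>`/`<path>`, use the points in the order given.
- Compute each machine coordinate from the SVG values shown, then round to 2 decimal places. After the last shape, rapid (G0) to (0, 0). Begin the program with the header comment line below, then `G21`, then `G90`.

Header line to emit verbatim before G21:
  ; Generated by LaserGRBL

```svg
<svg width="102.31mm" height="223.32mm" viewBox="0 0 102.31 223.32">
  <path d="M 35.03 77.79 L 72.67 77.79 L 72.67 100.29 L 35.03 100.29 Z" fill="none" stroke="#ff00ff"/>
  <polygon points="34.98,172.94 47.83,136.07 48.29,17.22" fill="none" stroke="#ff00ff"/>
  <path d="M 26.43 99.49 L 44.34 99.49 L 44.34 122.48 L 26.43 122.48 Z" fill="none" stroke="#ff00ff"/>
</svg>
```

viewBox `0 0 102.31 223.32` with mm width/height → 1 unit = 1 mm. Flip: y_m = 223.32 − y_svg.

**Shape 1** — `<path>` rectangle, stroke `#ff00ff` → cut (S739, F583). Machine vertices: (35.03,145.53) → (72.67,145.53) → (72.67,123.03) → (35.03,123.03) → (35.03,145.53). Closed: final G1 returns to the first vertex.

**Shape 2** — `<polygon>` closed polygon, stroke `#ff00ff` → cut (S739, F583). Machine vertices: (34.98,50.38) → (47.83,87.25) → (48.29,206.10) → (34.98,50.38). Closed: final G1 returns to the first vertex.

**Shape 3** — `<path>` rectangle, stroke `#ff00ff` → cut (S739, F583). Machine vertices: (26.43,123.83) → (44.34,123.83) → (44.34,100.84) → (26.43,100.84) → (26.43,123.83). Closed: final G1 returns to the first vertex.

; Generated by LaserGRBL
G21
G90
G0 X35.03 Y145.53
M3 S739
G1 X72.67 Y145.53 F583
G1 X72.67 Y123.03
G1 X35.03 Y123.03
G1 X35.03 Y145.53
G0 X34.98 Y50.38
M3 S739
G1 X47.83 Y87.25 F583
G1 X48.29 Y206.10
G1 X34.98 Y50.38
G0 X26.43 Y123.83
M3 S739
G1 X44.34 Y123.83 F583
G1 X44.34 Y100.84
G1 X26.43 Y100.84
G1 X26.43 Y123.83
M5
G0 X0.00 Y0.00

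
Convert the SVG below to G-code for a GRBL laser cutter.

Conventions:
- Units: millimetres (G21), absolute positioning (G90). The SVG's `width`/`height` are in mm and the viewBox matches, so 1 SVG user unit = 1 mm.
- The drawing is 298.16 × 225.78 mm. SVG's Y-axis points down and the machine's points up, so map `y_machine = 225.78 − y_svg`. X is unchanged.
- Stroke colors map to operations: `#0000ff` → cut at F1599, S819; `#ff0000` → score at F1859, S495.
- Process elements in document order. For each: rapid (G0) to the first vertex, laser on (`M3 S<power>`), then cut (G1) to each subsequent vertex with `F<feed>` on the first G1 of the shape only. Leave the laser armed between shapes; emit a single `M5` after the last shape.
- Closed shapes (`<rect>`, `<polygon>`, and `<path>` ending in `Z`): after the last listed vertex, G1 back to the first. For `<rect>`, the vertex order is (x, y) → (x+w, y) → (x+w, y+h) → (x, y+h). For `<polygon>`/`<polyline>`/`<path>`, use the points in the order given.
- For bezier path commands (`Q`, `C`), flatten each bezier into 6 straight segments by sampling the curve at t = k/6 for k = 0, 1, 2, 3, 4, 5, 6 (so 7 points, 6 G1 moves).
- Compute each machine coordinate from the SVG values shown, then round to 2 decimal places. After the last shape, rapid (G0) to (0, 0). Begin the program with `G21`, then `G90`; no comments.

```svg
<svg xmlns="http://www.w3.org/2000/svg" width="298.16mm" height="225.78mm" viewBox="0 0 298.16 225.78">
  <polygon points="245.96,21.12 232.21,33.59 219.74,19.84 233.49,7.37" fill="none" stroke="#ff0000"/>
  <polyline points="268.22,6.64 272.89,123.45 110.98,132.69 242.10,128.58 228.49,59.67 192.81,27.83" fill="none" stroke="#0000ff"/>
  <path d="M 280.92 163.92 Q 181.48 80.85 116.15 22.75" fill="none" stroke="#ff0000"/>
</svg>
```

G21
G90
G0 X245.96 Y204.66
M3 S495
G1 X232.21 Y192.19 F1859
G1 X219.74 Y205.94
G1 X233.49 Y218.41
G1 X245.96 Y204.66
G0 X268.22 Y219.14
M3 S819
G1 X272.89 Y102.33 F1599
G1 X110.98 Y93.09
G1 X242.10 Y97.20
G1 X228.49 Y166.11
G1 X192.81 Y197.95
G0 X280.92 Y61.86
M3 S495
G1 X248.72 Y88.86 F1859
G1 X218.42 Y114.47
G1 X190.01 Y138.69
G1 X163.49 Y161.52
G1 X138.87 Y182.97
G1 X116.15 Y203.03
M5
G0 X0.00 Y0.00

Since the viewBox matches the mm dimensions, user units are millimetres directly. The only transform is the Y-flip y_m = 225.78 − y_svg.

Shape 1 is a regular polygon drawn with `<polygon>`. Its stroke #ff0000 means score at S495, F1859. After flipping Y the toolpath is (245.96,204.66) → (232.21,192.19) → (219.74,205.94) → (233.49,218.41) → (245.96,204.66), returning to the start.

Shape 2 is a open polyline drawn with `<polyline>`. Its stroke #0000ff means cut at S819, F1599. After flipping Y the toolpath is (268.22,219.14) → (272.89,102.33) → (110.98,93.09) → (242.10,97.20) → (228.49,166.11) → (192.81,197.95).

Shape 3 is a quadratic bezier drawn with `<path>`. Its stroke #ff0000 means score at S495, F1859. After flipping Y the toolpath is (280.92,61.86) → (248.72,88.86) → (218.42,114.47) → (190.01,138.69) → (163.49,161.52) → (138.87,182.97) → (116.15,203.03).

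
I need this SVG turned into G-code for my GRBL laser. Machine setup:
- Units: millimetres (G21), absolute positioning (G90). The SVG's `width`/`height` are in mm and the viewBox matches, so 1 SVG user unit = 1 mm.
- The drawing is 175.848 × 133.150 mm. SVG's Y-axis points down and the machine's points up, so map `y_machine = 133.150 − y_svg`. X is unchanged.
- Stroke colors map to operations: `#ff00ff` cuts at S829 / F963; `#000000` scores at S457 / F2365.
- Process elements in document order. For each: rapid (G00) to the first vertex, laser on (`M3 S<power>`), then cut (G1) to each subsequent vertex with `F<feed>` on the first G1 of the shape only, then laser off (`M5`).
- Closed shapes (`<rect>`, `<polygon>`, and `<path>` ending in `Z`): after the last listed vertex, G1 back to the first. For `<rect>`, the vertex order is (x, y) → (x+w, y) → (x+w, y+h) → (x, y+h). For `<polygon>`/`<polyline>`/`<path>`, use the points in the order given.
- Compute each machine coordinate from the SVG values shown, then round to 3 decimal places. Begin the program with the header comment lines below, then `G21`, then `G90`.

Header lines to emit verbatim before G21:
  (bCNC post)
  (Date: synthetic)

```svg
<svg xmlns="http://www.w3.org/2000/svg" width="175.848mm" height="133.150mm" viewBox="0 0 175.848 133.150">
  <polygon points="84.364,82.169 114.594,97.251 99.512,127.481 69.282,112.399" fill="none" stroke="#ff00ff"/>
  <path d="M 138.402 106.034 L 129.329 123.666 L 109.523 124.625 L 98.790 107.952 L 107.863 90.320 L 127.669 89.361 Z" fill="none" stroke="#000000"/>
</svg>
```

Since the viewBox matches the mm dimensions, user units are millimetres directly. The only transform is the Y-flip y_m = 133.150 − y_svg.

Shape 1 is a regular polygon drawn with `<polygon>`. Its stroke #ff00ff means cut at S829, F963. After flipping Y the toolpath is (84.364,50.981) → (114.594,35.899) → (99.512,5.669) → (69.282,20.751) → (84.364,50.981), returning to the start.

Shape 2 is a regular polygon drawn with `<path>`. Its stroke #000000 means score at S457, F2365. After flipping Y the toolpath is (138.402,27.116) → (129.329,9.484) → (109.523,8.525) → (98.790,25.198) → (107.863,42.830) → (127.669,43.789) → (138.402,27.116), returning to the start.

(bCNC post)
(Date: synthetic)
G21
G90
G00 X84.364 Y50.981
M3 S829
G1 X114.594 Y35.899 F963
G1 X99.512 Y5.669
G1 X69.282 Y20.751
G1 X84.364 Y50.981
M5
G00 X138.402 Y27.116
M3 S457
G1 X129.329 Y9.484 F2365
G1 X109.523 Y8.525
G1 X98.790 Y25.198
G1 X107.863 Y42.830
G1 X127.669 Y43.789
G1 X138.402 Y27.116
M5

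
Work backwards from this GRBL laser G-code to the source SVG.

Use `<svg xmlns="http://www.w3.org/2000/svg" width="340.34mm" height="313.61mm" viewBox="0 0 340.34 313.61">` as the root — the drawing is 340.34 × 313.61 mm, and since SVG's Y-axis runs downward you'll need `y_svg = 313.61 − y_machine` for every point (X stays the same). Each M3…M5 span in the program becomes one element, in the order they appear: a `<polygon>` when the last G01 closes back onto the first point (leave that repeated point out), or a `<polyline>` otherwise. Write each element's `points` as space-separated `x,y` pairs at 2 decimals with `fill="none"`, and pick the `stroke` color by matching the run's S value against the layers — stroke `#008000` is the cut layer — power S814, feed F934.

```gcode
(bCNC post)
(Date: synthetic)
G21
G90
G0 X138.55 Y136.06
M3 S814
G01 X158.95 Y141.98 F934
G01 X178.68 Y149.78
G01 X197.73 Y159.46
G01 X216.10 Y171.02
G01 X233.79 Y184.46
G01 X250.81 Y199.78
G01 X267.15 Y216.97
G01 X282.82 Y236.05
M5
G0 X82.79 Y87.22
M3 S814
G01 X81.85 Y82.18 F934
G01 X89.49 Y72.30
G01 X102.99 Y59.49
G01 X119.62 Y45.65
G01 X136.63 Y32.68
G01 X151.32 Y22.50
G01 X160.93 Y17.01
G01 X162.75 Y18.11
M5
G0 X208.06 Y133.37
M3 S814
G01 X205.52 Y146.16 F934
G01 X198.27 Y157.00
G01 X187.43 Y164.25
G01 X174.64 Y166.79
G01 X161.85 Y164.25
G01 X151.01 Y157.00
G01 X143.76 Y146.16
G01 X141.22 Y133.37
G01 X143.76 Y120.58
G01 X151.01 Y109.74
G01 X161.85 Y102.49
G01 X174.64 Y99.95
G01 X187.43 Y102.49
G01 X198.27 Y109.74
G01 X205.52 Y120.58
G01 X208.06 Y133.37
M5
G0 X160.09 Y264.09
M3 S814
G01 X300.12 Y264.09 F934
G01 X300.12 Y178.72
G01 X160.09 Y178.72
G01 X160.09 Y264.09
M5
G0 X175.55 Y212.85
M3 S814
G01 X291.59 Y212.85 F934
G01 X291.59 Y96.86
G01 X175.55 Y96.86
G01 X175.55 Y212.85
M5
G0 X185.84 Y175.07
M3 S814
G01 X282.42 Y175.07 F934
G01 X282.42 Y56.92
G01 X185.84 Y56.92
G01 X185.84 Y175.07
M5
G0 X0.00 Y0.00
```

<svg xmlns="http://www.w3.org/2000/svg" width="340.34mm" height="313.61mm" viewBox="0 0 340.34 313.61">
  <polyline points="138.55,177.55 158.95,171.63 178.68,163.83 197.73,154.15 216.10,142.59 233.79,129.15 250.81,113.83 267.15,96.64 282.82,77.56" fill="none" stroke="#008000"/>
  <polyline points="82.79,226.39 81.85,231.43 89.49,241.31 102.99,254.12 119.62,267.96 136.63,280.93 151.32,291.11 160.93,296.60 162.75,295.50" fill="none" stroke="#008000"/>
  <polygon points="208.06,180.24 205.52,167.45 198.27,156.61 187.43,149.36 174.64,146.82 161.85,149.36 151.01,156.61 143.76,167.45 141.22,180.24 143.76,193.03 151.01,203.87 161.85,211.12 174.64,213.66 187.43,211.12 198.27,203.87 205.52,193.03" fill="none" stroke="#008000"/>
  <polygon points="160.09,49.52 300.12,49.52 300.12,134.89 160.09,134.89" fill="none" stroke="#008000"/>
  <polygon points="175.55,100.76 291.59,100.76 291.59,216.75 175.55,216.75" fill="none" stroke="#008000"/>
  <polygon points="185.84,138.54 282.42,138.54 282.42,256.69 185.84,256.69" fill="none" stroke="#008000"/>
</svg>

Machine Y-up, SVG Y-down with viewBox height 313.61, so y_svg = 313.61 − y_machine; X carries over. Every run uses S814, so all elements get stroke `#008000` (cut).

Run 1: The run is open, so emit a `<polyline>` with points (Y-flipped): 138.55,177.55 158.95,171.63 178.68,163.83 197.73,154.15 216.10,142.59 233.79,129.15 250.81,113.83 267.15,96.64 282.82,77.56.

Run 2: The run is open, so emit a `<polyline>` with points (Y-flipped): 82.79,226.39 81.85,231.43 89.49,241.31 102.99,254.12 119.62,267.96 136.63,280.93 151.32,291.11 160.93,296.60 162.75,295.50.

Run 3: The run returns to its start, so emit a `<polygon>` with points (Y-flipped): 208.06,180.24 205.52,167.45 198.27,156.61 187.43,149.36 174.64,146.82 161.85,149.36 151.01,156.61 143.76,167.45 141.22,180.24 143.76,193.03 151.01,203.87 161.85,211.12 174.64,213.66 187.43,211.12 198.27,203.87 205.52,193.03.

Run 4: The run returns to its start, so emit a `<polygon>` with points (Y-flipped): 160.09,49.52 300.12,49.52 300.12,134.89 160.09,134.89.

Run 5: The run returns to its start, so emit a `<polygon>` with points (Y-flipped): 175.55,100.76 291.59,100.76 291.59,216.75 175.55,216.75.

Run 6: The run returns to its start, so emit a `<polygon>` with points (Y-flipped): 185.84,138.54 282.42,138.54 282.42,256.69 185.84,256.69.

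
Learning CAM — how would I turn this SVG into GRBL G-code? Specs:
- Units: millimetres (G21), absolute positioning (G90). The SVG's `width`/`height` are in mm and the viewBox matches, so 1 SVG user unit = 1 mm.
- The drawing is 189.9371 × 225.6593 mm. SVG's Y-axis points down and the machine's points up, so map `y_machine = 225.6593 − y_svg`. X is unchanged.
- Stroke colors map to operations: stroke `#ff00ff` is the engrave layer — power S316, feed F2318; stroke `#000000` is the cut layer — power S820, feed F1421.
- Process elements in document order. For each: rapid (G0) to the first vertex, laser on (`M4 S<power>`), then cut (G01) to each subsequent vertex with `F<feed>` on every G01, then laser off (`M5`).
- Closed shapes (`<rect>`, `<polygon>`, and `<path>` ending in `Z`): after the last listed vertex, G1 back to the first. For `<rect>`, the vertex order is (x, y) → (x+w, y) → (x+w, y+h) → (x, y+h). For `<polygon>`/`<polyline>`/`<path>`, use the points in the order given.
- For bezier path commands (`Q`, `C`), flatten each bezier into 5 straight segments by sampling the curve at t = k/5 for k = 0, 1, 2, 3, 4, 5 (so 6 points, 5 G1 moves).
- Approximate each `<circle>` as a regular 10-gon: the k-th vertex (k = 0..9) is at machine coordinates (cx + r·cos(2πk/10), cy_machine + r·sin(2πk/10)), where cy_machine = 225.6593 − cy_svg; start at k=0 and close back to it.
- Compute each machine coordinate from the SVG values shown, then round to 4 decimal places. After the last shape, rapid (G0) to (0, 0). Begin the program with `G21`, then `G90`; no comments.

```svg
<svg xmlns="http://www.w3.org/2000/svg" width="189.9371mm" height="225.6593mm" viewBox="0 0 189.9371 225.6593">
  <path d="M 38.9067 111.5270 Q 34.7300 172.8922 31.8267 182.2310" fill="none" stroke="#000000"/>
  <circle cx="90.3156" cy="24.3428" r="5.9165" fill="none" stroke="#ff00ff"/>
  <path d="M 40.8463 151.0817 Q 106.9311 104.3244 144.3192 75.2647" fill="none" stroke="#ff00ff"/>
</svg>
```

G21
G90
G0 X38.9067 Y114.1323
M4 S820
G01 X37.2870 Y91.6673 F1421
G01 X35.7691 Y73.3644 F1421
G01 X34.3531 Y59.2236 F1421
G01 X33.0390 Y49.2449 F1421
G01 X31.8267 Y43.4283 F1421
M5
G0 X96.2321 Y201.3165
M4 S316
G01 X95.1021 Y204.7941 F2318
G01 X92.1439 Y206.9434 F2318
G01 X88.4873 Y206.9434 F2318
G01 X85.5291 Y204.7941 F2318
G01 X84.3991 Y201.3165 F2318
G01 X85.5291 Y197.8389 F2318
G01 X88.4873 Y195.6896 F2318
G01 X92.1439 Y195.6896 F2318
G01 X95.1021 Y197.8389 F2318
G01 X96.2321 Y201.3165 F2318
M5
G0 X40.8463 Y74.5776
M4 S316
G01 X66.1324 Y92.5726 F2318
G01 X89.1227 Y109.1518 F2318
G01 X109.8172 Y124.3152 F2318
G01 X128.2161 Y138.0628 F2318
G01 X144.3192 Y150.3946 F2318
M5
G0 X0.0000 Y0.0000

viewBox `0 0 189.9371 225.6593` with mm width/height → 1 unit = 1 mm. Flip: y_m = 225.6593 − y_svg.

**Shape 1** — `<path>` quadratic bezier, stroke `#000000` → cut (S820, F1421). Control points (SVG): P0=(38.9067,111.5270), P1=(34.7300,172.8922), P2=(31.8267,182.2310); sampled at t=k/5. Machine vertices: (38.9067,114.1323) → (37.2870,91.6673) → (35.7691,73.3644) → (34.3531,59.2236) → (33.0390,49.2449) → (31.8267,43.4283). Open path.

**Shape 2** — `<circle>` circle, stroke `#ff00ff` → engrave (S316, F2318). Machine vertices: (96.2321,201.3165) → (95.1021,204.7941) → (92.1439,206.9434) → (88.4873,206.9434) → (85.5291,204.7941) → (84.3991,201.3165) → (85.5291,197.8389) → (88.4873,195.6896) → (92.1439,195.6896) → (95.1021,197.8389) → (96.2321,201.3165). Closed: final G1 returns to the first vertex.

**Shape 3** — `<path>` quadratic bezier, stroke `#ff00ff` → engrave (S316, F2318). Control points (SVG): P0=(40.8463,151.0817), P1=(106.9311,104.3244), P2=(144.3192,75.2647); sampled at t=k/5. Machine vertices: (40.8463,74.5776) → (66.1324,92.5726) → (89.1227,109.1518) → (109.8172,124.3152) → (128.2161,138.0628) → (144.3192,150.3946). Open path.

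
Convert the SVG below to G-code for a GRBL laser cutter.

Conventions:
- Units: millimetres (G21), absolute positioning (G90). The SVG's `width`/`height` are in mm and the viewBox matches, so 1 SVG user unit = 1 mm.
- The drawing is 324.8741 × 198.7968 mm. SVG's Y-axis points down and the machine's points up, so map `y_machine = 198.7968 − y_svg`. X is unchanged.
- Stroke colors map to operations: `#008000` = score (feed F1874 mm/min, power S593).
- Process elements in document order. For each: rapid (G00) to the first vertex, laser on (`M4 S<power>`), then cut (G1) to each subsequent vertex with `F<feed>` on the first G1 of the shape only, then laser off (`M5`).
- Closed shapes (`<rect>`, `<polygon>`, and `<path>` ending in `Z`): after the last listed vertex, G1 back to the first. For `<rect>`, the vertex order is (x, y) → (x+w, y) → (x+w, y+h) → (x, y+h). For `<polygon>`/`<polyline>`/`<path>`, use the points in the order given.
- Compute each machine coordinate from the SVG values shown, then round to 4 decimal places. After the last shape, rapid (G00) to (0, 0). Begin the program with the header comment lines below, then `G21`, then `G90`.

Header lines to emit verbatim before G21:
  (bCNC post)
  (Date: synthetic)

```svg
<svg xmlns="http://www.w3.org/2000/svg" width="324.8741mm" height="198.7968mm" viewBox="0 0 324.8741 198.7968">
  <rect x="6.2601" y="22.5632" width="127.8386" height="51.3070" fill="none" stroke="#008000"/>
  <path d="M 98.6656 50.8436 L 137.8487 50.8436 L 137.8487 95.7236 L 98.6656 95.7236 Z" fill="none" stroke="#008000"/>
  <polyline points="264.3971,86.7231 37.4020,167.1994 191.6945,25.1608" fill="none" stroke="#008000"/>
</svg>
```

Since the viewBox matches the mm dimensions, user units are millimetres directly. The only transform is the Y-flip y_m = 198.7968 − y_svg.

Shape 1 is a rectangle drawn with `<rect>`. Its stroke #008000 means score at S593, F1874. After flipping Y the toolpath is (6.2601,176.2336) → (134.0987,176.2336) → (134.0987,124.9266) → (6.2601,124.9266) → (6.2601,176.2336), returning to the start.

Shape 2 is a rectangle drawn with `<path>`. Its stroke #008000 means score at S593, F1874. After flipping Y the toolpath is (98.6656,147.9532) → (137.8487,147.9532) → (137.8487,103.0732) → (98.6656,103.0732) → (98.6656,147.9532), returning to the start.

Shape 3 is a open polyline drawn with `<polyline>`. Its stroke #008000 means score at S593, F1874. After flipping Y the toolpath is (264.3971,112.0737) → (37.4020,31.5974) → (191.6945,173.6360).

(bCNC post)
(Date: synthetic)
G21
G90
G00 X6.2601 Y176.2336
M4 S593
G1 X134.0987 Y176.2336 F1874
G1 X134.0987 Y124.9266
G1 X6.2601 Y124.9266
G1 X6.2601 Y176.2336
M5
G00 X98.6656 Y147.9532
M4 S593
G1 X137.8487 Y147.9532 F1874
G1 X137.8487 Y103.0732
G1 X98.6656 Y103.0732
G1 X98.6656 Y147.9532
M5
G00 X264.3971 Y112.0737
M4 S593
G1 X37.4020 Y31.5974 F1874
G1 X191.6945 Y173.6360
M5
G00 X0.0000 Y0.0000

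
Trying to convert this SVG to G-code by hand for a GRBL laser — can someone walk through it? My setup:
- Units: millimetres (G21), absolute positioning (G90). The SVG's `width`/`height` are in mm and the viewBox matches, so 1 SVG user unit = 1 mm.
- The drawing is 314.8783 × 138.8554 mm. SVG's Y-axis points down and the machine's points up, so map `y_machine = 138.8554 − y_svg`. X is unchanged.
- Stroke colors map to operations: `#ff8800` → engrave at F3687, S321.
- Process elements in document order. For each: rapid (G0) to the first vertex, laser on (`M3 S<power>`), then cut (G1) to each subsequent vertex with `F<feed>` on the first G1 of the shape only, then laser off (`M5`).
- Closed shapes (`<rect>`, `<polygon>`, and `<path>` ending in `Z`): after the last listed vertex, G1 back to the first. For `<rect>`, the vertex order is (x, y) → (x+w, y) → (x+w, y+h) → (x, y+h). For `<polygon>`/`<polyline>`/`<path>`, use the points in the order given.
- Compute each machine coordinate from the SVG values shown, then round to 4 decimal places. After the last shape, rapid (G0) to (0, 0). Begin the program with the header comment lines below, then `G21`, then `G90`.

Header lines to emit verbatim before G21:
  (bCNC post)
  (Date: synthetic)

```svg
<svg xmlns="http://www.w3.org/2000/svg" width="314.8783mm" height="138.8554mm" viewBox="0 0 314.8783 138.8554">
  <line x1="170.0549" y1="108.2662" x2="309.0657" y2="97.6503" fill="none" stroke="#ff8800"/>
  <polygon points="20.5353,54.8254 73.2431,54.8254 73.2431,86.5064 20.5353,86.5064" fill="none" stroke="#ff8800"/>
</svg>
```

(bCNC post)
(Date: synthetic)
G21
G90
G0 X170.0549 Y30.5892
M3 S321
G1 X309.0657 Y41.2051 F3687
M5
G0 X20.5353 Y84.0300
M3 S321
G1 X73.2431 Y84.0300 F3687
G1 X73.2431 Y52.3490
G1 X20.5353 Y52.3490
G1 X20.5353 Y84.0300
M5
G0 X0.0000 Y0.0000

viewBox `0 0 314.8783 138.8554` with mm width/height → 1 unit = 1 mm. Flip: y_m = 138.8554 − y_svg.

**Shape 1** — `<line>` line segment, stroke `#ff8800` → engrave (S321, F3687). Machine vertices: (170.0549,30.5892) → (309.0657,41.2051). Open path.

**Shape 2** — `<polygon>` rectangle, stroke `#ff8800` → engrave (S321, F3687). Machine vertices: (20.5353,84.0300) → (73.2431,84.0300) → (73.2431,52.3490) → (20.5353,52.3490) → (20.5353,84.0300). Closed: final G1 returns to the first vertex.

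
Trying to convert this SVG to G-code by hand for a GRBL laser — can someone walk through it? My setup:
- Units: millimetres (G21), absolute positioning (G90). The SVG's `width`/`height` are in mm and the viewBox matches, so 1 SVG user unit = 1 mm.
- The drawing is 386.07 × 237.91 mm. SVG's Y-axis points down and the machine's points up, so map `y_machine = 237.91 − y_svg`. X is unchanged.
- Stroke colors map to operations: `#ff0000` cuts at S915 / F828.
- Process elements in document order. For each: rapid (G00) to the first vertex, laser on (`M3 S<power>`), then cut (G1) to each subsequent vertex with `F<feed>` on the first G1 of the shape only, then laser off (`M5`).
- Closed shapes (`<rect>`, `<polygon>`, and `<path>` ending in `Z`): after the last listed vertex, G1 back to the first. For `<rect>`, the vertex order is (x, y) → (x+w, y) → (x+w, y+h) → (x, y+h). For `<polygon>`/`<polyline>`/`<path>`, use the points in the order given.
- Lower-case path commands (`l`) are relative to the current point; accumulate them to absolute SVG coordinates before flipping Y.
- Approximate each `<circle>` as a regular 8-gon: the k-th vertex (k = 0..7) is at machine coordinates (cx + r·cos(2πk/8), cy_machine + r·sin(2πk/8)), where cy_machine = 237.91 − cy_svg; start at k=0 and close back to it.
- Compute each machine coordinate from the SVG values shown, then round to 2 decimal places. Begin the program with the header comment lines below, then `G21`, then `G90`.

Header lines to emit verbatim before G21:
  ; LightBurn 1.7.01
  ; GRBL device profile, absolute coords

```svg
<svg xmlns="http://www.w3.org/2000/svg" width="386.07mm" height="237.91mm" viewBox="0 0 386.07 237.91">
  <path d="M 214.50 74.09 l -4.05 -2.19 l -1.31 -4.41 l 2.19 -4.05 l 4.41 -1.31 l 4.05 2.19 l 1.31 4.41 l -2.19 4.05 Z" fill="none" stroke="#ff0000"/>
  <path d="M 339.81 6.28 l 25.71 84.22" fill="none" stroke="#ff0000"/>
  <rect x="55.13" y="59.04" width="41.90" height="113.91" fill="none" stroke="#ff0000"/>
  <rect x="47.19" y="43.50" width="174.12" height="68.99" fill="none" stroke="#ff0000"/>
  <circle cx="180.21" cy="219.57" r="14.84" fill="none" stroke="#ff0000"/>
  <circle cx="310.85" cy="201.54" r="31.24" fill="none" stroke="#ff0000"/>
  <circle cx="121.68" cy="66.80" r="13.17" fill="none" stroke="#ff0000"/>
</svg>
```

1 u = 1 mm; y_m = 237.91 − y.

[1] `<path>` regular polygon, #ff0000→cut S915 F828: (214.50,163.82) → (210.45,166.01) → (209.14,170.42) → (211.33,174.47) → (215.74,175.78) → (219.79,173.59) → (221.10,169.18) → (218.91,165.13) → (214.50,163.82) (closed)

[2] `<path>` line segment, #ff0000→cut S915 F828: (339.81,231.63) → (365.52,147.41)

[3] `<rect>` rectangle, #ff0000→cut S915 F828: (55.13,178.87) → (97.03,178.87) → (97.03,64.96) → (55.13,64.96) → (55.13,178.87) (closed)

[4] `<rect>` rectangle, #ff0000→cut S915 F828: (47.19,194.41) → (221.31,194.41) → (221.31,125.42) → (47.19,125.42) → (47.19,194.41) (closed)

[5] `<circle>` circle, #ff0000→cut S915 F828: (195.05,18.34) → (190.70,28.83) → (180.21,33.18) → (169.72,28.83) → (165.37,18.34) → (169.72,7.85) → (180.21,3.50) → (190.70,7.85) → (195.05,18.34) (closed)

[6] `<circle>` circle, #ff0000→cut S915 F828: (342.09,36.37) → (332.94,58.46) → (310.85,67.61) → (288.76,58.46) → (279.61,36.37) → (288.76,14.28) → (310.85,5.13) → (332.94,14.28) → (342.09,36.37) (closed)

[7] `<circle>` circle, #ff0000→cut S915 F828: (134.85,171.11) → (130.99,180.42) → (121.68,184.28) → (112.37,180.42) → (108.51,171.11) → (112.37,161.80) → (121.68,157.94) → (130.99,161.80) → (134.85,171.11) (closed)

; LightBurn 1.7.01
; GRBL device profile, absolute coords
G21
G90
G00 X214.50 Y163.82
M3 S915
G1 X210.45 Y166.01 F828
G1 X209.14 Y170.42
G1 X211.33 Y174.47
G1 X215.74 Y175.78
G1 X219.79 Y173.59
G1 X221.10 Y169.18
G1 X218.91 Y165.13
G1 X214.50 Y163.82
M5
G00 X339.81 Y231.63
M3 S915
G1 X365.52 Y147.41 F828
M5
G00 X55.13 Y178.87
M3 S915
G1 X97.03 Y178.87 F828
G1 X97.03 Y64.96
G1 X55.13 Y64.96
G1 X55.13 Y178.87
M5
G00 X47.19 Y194.41
M3 S915
G1 X221.31 Y194.41 F828
G1 X221.31 Y125.42
G1 X47.19 Y125.42
G1 X47.19 Y194.41
M5
G00 X195.05 Y18.34
M3 S915
G1 X190.70 Y28.83 F828
G1 X180.21 Y33.18
G1 X169.72 Y28.83
G1 X165.37 Y18.34
G1 X169.72 Y7.85
G1 X180.21 Y3.50
G1 X190.70 Y7.85
G1 X195.05 Y18.34
M5
G00 X342.09 Y36.37
M3 S915
G1 X332.94 Y58.46 F828
G1 X310.85 Y67.61
G1 X288.76 Y58.46
G1 X279.61 Y36.37
G1 X288.76 Y14.28
G1 X310.85 Y5.13
G1 X332.94 Y14.28
G1 X342.09 Y36.37
M5
G00 X134.85 Y171.11
M3 S915
G1 X130.99 Y180.42 F828
G1 X121.68 Y184.28
G1 X112.37 Y180.42
G1 X108.51 Y171.11
G1 X112.37 Y161.80
G1 X121.68 Y157.94
G1 X130.99 Y161.80
G1 X134.85 Y171.11
M5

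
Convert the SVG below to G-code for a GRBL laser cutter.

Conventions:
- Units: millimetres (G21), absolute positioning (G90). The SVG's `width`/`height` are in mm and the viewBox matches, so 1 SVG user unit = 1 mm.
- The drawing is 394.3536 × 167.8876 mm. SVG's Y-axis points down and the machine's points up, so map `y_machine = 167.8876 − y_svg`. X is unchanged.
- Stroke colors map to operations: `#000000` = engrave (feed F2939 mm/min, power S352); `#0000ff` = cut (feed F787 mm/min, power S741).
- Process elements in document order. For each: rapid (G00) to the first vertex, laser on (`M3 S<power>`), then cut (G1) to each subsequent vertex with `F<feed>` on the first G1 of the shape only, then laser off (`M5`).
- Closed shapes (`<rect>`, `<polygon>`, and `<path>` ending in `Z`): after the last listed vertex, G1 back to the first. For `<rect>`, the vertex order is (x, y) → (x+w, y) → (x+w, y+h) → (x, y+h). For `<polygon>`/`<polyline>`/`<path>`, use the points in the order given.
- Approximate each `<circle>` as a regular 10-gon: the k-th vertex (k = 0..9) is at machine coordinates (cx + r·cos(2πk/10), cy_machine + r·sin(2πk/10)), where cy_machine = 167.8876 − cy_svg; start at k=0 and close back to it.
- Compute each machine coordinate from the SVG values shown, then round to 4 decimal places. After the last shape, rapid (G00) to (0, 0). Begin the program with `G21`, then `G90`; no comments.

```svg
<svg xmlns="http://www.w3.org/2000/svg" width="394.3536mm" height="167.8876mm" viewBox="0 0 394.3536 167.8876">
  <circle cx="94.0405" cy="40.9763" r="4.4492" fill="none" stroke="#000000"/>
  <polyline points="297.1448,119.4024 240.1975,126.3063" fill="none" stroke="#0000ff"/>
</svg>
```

G21
G90
G00 X98.4897 Y126.9113
M3 S352
G1 X97.6400 Y129.5265 F2939
G1 X95.4154 Y131.1427
G1 X92.6656 Y131.1427
G1 X90.4410 Y129.5265
G1 X89.5913 Y126.9113
G1 X90.4410 Y124.2961
G1 X92.6656 Y122.6799
G1 X95.4154 Y122.6799
G1 X97.6400 Y124.2961
G1 X98.4897 Y126.9113
M5
G00 X297.1448 Y48.4852
M3 S741
G1 X240.1975 Y41.5813 F787
M5
G00 X0.0000 Y0.0000

Since the viewBox matches the mm dimensions, user units are millimetres directly. The only transform is the Y-flip y_m = 167.8876 − y_svg.

Shape 1 is a circle drawn with `<circle>`. Its stroke #000000 means engrave at S352, F2939. After flipping Y the toolpath is (98.4897,126.9113) → (97.6400,129.5265) → (95.4154,131.1427) → (92.6656,131.1427) → (90.4410,129.5265) → (89.5913,126.9113) → (90.4410,124.2961) → (92.6656,122.6799) → (95.4154,122.6799) → (97.6400,124.2961) → (98.4897,126.9113), returning to the start.

Shape 2 is a line segment drawn with `<polyline>`. Its stroke #0000ff means cut at S741, F787. After flipping Y the toolpath is (297.1448,48.4852) → (240.1975,41.5813).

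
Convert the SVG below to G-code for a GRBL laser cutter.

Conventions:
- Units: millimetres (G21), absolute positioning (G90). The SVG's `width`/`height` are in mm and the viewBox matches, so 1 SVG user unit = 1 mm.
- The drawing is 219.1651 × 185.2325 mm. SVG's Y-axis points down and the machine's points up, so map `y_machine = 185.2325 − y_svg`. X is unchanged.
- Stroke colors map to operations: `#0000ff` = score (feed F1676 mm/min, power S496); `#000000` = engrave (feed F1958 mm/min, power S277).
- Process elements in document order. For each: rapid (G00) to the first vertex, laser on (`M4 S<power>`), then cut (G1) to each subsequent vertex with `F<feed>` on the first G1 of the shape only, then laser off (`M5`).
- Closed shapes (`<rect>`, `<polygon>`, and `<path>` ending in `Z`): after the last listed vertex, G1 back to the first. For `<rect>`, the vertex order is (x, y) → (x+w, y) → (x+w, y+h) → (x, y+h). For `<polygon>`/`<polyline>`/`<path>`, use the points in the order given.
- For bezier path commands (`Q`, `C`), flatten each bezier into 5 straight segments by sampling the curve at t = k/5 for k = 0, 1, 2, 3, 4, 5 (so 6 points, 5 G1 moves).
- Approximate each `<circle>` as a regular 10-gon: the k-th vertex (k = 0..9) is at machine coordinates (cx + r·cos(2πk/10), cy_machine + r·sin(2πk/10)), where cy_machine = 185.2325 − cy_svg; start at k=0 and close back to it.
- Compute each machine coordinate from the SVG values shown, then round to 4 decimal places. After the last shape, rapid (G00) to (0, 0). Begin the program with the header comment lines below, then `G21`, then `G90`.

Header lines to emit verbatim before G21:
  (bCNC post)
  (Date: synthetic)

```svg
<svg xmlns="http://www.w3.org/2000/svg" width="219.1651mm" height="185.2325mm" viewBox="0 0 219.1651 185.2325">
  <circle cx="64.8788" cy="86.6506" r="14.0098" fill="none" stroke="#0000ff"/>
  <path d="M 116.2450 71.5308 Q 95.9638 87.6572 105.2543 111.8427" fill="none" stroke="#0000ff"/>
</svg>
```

(bCNC post)
(Date: synthetic)
G21
G90
G00 X78.8886 Y98.5819
M4 S496
G1 X76.2130 Y106.8167 F1676
G1 X69.2081 Y111.9060
G1 X60.5495 Y111.9060
G1 X53.5446 Y106.8167
G1 X50.8690 Y98.5819
G1 X53.5446 Y90.3471
G1 X60.5495 Y85.2578
G1 X69.2081 Y85.2578
G1 X76.2130 Y90.3471
G1 X78.8886 Y98.5819
M5
G00 X116.2450 Y113.7017
M4 S496
G1 X109.3154 Y106.9288 F1676
G1 X104.7515 Y99.5111
G1 X102.5534 Y91.4487
G1 X102.7210 Y82.7416
G1 X105.2543 Y73.3898
M5
G00 X0.0000 Y0.0000

Since the viewBox matches the mm dimensions, user units are millimetres directly. The only transform is the Y-flip y_m = 185.2325 − y_svg.

Shape 1 is a circle drawn with `<circle>`. Its stroke #0000ff means score at S496, F1676. After flipping Y the toolpath is (78.8886,98.5819) → (76.2130,106.8167) → (69.2081,111.9060) → (60.5495,111.9060) → (53.5446,106.8167) → (50.8690,98.5819) → (53.5446,90.3471) → (60.5495,85.2578) → (69.2081,85.2578) → (76.2130,90.3471) → (78.8886,98.5819), returning to the start.

Shape 2 is a quadratic bezier drawn with `<path>`. Its stroke #0000ff means score at S496, F1676. After flipping Y the toolpath is (116.2450,113.7017) → (109.3154,106.9288) → (104.7515,99.5111) → (102.5534,91.4487) → (102.7210,82.7416) → (105.2543,73.3898).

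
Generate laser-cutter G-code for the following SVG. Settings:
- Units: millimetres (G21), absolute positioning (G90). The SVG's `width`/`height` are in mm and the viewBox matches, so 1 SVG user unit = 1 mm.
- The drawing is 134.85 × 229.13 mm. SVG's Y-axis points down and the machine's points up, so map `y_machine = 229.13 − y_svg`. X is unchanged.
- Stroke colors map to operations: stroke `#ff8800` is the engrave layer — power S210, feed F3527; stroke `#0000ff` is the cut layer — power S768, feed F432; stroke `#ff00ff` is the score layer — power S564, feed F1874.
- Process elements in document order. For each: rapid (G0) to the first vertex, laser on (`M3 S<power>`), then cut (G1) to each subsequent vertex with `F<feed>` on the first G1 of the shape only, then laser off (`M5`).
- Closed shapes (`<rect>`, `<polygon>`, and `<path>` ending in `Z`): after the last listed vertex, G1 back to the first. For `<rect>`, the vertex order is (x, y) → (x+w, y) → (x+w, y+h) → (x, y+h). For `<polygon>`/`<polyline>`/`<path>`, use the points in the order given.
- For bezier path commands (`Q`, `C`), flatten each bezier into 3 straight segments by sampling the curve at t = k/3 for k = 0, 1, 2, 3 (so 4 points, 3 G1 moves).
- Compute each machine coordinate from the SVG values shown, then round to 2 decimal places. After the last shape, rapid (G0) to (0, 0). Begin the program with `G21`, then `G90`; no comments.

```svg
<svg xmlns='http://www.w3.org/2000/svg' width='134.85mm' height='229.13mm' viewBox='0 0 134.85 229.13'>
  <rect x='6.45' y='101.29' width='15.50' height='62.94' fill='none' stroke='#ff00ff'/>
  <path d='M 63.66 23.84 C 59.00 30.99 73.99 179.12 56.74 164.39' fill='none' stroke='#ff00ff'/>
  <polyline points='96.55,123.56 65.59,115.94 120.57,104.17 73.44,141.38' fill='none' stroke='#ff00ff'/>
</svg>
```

G21
G90
G0 X6.45 Y127.84
M3 S564
G1 X21.95 Y127.84 F1874
G1 X21.95 Y64.90
G1 X6.45 Y64.90
G1 X6.45 Y127.84
M5
G0 X63.66 Y205.29
M3 S564
G1 X63.63 Y162.40 F1874
G1 X65.17 Y93.04
G1 X56.74 Y64.74
M5
G0 X96.55 Y105.57
M3 S564
G1 X65.59 Y113.19 F1874
G1 X120.57 Y124.96
G1 X73.44 Y87.75
M5
G0 X0.00 Y0.00

1 u = 1 mm; y_m = 229.13 − y.

[1] `<rect>` rectangle, #ff00ff→score S564 F1874: (6.45,127.84) → (21.95,127.84) → (21.95,64.90) → (6.45,64.90) → (6.45,127.84) (closed)

[2] `<path>` cubic bezier, #ff00ff→score S564 F1874: (63.66,205.29) → (63.63,162.40) → (65.17,93.04) → (56.74,64.74)

[3] `<polyline>` open polyline, #ff00ff→score S564 F1874: (96.55,105.57) → (65.59,113.19) → (120.57,124.96) → (73.44,87.75)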